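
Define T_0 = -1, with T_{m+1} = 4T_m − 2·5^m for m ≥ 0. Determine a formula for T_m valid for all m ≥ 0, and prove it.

Claim: T_m = 4^m − 2·5^m.

Base case: T_0 = -1, and 4^0 − 2·5^0 = 1 − 2 = -1.
Assume T_j = 4^j − 2·5^j for some j ≥ 0.
Then T_{j+1} = 4T_j − 2·5^j = 4·(4^j − 2·5^j) − 2·5^j = 4^{j+1} − 8·5^j − 2·5^j = 4^{j+1} − 10·5^j = 4^{j+1} − 2·5^{j+1}.
So the formula holds for j+1, and by induction T_m = 4^m − 2·5^m for all m ≥ 0.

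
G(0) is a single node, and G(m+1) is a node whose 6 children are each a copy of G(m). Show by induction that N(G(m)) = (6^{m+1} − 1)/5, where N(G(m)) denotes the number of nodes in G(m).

Base case: N(G(0)) = 1, and (6^{0+1} − 1)/5 = 1.
Assume N(G(k)) = (6^{k+1} − 1)/5.
Then N(G(k+1)) = 1 + 6N(G(k)) = 1 + 6·(6^{k+1} − 1)/5 = 1 + (6^{k+2} − 6)/5 = (5 + 6^{k+2} − 6)/5 = (6^{k+2} − 1)/5.
This completes the inductive step, so N(G(m)) = (6^{m+1} − 1)/5 for all m ≥ 0.

N(G(m)) = (6^{m+1} − 1)/5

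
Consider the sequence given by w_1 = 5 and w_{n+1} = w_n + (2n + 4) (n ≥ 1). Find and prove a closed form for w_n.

Claim: w_n = n^2 + 3n + 1.

Base case: w_1 = 5, and 1^2 + 3·1 + 1 = 5.
Assume w_j = j^2 + 3j + 1.
Then w_{j+1} = w_j + (2j + 4) = (j^2 + 3j + 1) + (2j + 4) = j^2 + 5j + 5,
and (j+1)^2 + 3·(j+1) + 1 = j^2 + 5j + 5.
By induction, w_n = n^2 + 3n + 1 for all n ≥ 1.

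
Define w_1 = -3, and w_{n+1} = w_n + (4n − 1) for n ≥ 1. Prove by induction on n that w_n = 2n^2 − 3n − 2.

Base case: w_1 = -3, and 2·1^2 − 3·1 − 2 = -3.
Assume w_k = 2k^2 − 3k − 2.
Then w_{k+1} = w_k + (4k − 1) = (2k^2 − 3k − 2) + (4k − 1) = 2k^2 + k − 3,
and 2·(k+1)^2 − 3·(k+1) − 2 = 2k^2 + k − 3.
Hence w_n = 2n^2 − 3n − 2 for every n ≥ 1, by induction.

w_n = 2n^2 − 3n − 2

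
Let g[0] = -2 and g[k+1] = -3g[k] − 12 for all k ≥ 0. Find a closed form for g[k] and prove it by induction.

Claim: g[k] = (-3)^k − 3.

Base case: g[0] = -2, and (-3)^0 − 3 = 1 − 3 = -2.
Assume g[j] = (-3)^j − 3 for some j ≥ 0.
Then g[j+1] = -3g[j] − 12 = -3·((-3)^j − 3) − 12 = -3·(-3)^j + 9 − 12 = (-3)^{j+1} − 3.
This completes the inductive step, so g[k] = (-3)^k − 3 for all k ≥ 0.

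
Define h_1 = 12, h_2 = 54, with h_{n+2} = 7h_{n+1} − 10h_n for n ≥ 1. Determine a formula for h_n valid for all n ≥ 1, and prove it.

Claim: h_n = 2·5^n + 2^n.

Base cases: h_1 = 12 and 2·5^1 + 2^1 = 12; h_2 = 54 and 2·5^2 + 2^2 = 54.
Assume h_i = 2·5^i + 2^i for all 1 ≤ i ≤ j, where j ≥ 2.
Then h_{j+1} = 7h_j − 10h_{j−1} = 7·(2·5^j + 2^j) − 10·(2·5^{j−1} + 2^{j−1}) = 2·(7·5 − 10)5^{j−1} + (7·2 − 10)2^{j−1} = 50·5^{j−1} + 4·2^{j−1} = 2·5^{j+1} + 2^{j+1}.
Hence h_n = 2·5^n + 2^n for every n ≥ 1, by strong induction.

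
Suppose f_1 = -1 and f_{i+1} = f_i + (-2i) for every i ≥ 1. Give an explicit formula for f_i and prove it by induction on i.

Claim: f_i = -i^2 + i − 1.

Base case: f_1 = -1, and -1^2 + 1 − 1 = -1.
Assume f_m = -m^2 + m − 1.
Then f_{m+1} = f_m + (-2m) = (-m^2 + m − 1) + (-2m) = -m^2 − m − 1,
and -(m+1)^2 + (m+1) − 1 = -m^2 − m − 1.
By induction, f_i = -i^2 + i − 1 for all i ≥ 1.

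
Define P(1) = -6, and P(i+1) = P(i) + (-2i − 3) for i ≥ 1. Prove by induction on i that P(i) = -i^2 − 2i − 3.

Base case: P(1) = -6, and -1^2 − 2·1 − 3 = -6.
Assume P(r) = -r^2 − 2r − 3.
Then P(r+1) = P(r) + (-2r − 3) = (-r^2 − 2r − 3) + (-2r − 3) = -r^2 − 4r − 6,
and -(r+1)^2 − 2·(r+1) − 3 = -r^2 − 4r − 6.
By induction, P(i) = -i^2 − 2i − 3 for all i ≥ 1.

P(i) = -i^2 − 2i − 3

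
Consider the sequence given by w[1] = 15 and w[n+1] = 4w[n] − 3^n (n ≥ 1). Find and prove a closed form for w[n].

Claim: w[n] = 3·4^n + 3^n.

Base case: w[1] = 15, and 3·4^1 + 3^1 = 12 + 3 = 15.
Assume w[r] = 3·4^r + 3^r for some r ≥ 1.
Then w[r+1] = 4w[r] − 3^r = 4·(3·4^r + 3^r) − 3^r = 3·4^{r+1} + 4·3^r − 3^r = 3·4^{r+1} + 3·3^r = 3·4^{r+1} + 3^{r+1}.
By induction, w[n] = 3·4^n + 3^n for all n ≥ 1.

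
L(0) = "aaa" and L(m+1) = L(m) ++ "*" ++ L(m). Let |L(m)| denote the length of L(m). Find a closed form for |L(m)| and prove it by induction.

Claim: |L(m)| = 2^{m+2} − 1.

Base case: |L(0)| = 3, and 2^{0+2} − 1 = 3.
Assume |L(k)| = 2^{k+2} − 1.
Then |L(k+1)| = |L(k)| + 1 + |L(k)| = 2|L(k)| + 1 = 2(2^{k+2} − 1) + 1 = 2^{k+3} − 2 + 1 = 2^{k+3} − 1.
So the formula holds for k+1, and by induction |L(m)| = 2^{m+2} − 1 for all m ≥ 0.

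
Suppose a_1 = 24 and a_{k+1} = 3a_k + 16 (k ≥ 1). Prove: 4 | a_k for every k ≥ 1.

Base case: a_1 = 24 = 4·6, so 4 | a_1.
Assume 4 | a_m, so a_m = 4t for some integer t.
Then a_{m+1} = 3a_m + 16 = 3·(4t) + 16 = 4(3t + 4), so 4 | a_{m+1}.
By induction, 4 | a_k for all k ≥ 1.

4 | a_k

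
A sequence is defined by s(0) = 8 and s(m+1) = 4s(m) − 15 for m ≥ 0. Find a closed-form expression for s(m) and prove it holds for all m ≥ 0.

Claim: s(m) = 3·4^m + 5.

Base case: s(0) = 8, and 3·4^0 + 5 = 3 + 5 = 8.
Assume s(r) = 3·4^r + 5 for some r ≥ 0.
Then s(r+1) = 4s(r) − 15 = 4·(3·4^r + 5) − 15 = 12·4^r + 20 − 15 = 3·4^{r+1} + 5.
By induction, s(m) = 3·4^m + 5 for all m ≥ 0.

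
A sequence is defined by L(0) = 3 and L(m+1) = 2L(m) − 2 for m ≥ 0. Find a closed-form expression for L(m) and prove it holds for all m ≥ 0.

Claim: L(m) = 2^m + 2.

Base case: L(0) = 3, and 2^0 + 2 = 1 + 2 = 3.
Assume L(k) = 2^k + 2 for some k ≥ 0.
Then L(k+1) = 2L(k) − 2 = 2·(2^k + 2) − 2 = 2^{k+1} + 4 − 2 = 2^{k+1} + 2.
Hence L(m) = 2^m + 2 for every m ≥ 0, by induction.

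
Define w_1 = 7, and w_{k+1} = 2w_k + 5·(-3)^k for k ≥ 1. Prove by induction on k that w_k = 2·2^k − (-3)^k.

Base case: w_1 = 7, and 2·2^1 − (-3)^1 = 4 + 3 = 7.
Assume w_m = 2·2^m − (-3)^m for some m ≥ 1.
Then w_{m+1} = 2w_m + 5·(-3)^m = 2·(2·2^m − (-3)^m) + 5·(-3)^m = 2·2^{m+1} − 2·(-3)^m + 5·(-3)^m = 2·2^{m+1} + 3·(-3)^m = 2·2^{m+1} − (-3)^{m+1}.
Hence w_k = 2·2^k − (-3)^k for every k ≥ 1, by induction.

w_k = 2·2^k − (-3)^k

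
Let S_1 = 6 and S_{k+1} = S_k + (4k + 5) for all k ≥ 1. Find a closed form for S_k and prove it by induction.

Claim: S_k = 2k^2 + 3k + 1.

Base case: S_1 = 6, and 2·1^2 + 3·1 + 1 = 6.
Assume S_j = 2j^2 + 3j + 1.
Then S_{j+1} = S_j + (4j + 5) = (2j^2 + 3j + 1) + (4j + 5) = 2j^2 + 7j + 6,
and 2·(j+1)^2 + 3·(j+1) + 1 = 2j^2 + 7j + 6.
Hence S_k = 2k^2 + 3k + 1 for every k ≥ 1, by induction.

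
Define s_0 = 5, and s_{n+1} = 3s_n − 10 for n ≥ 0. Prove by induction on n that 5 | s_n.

Base case: s_0 = 5 = 5·1, so 5 | s_0.
Assume 5 | s_m, so s_m = 5t for some integer t.
Then s_{m+1} = 3s_m − 10 = 3·(5t) − 10 = 5(3t − 2), so 5 | s_{m+1}.
So the property holds for m+1, and by induction 5 | s_n for all n ≥ 0.

5 | s_n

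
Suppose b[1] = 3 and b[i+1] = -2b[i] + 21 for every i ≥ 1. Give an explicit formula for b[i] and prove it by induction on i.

Claim: b[i] = 2·(-2)^i + 7.

Base case: b[1] = 3, and 2·(-2)^1 + 7 = -4 + 7 = 3.
Assume b[m] = 2·(-2)^m + 7 for some m ≥ 1.
Then b[m+1] = -2b[m] + 21 = -2·(2·(-2)^m + 7) + 21 = -4·(-2)^m − 14 + 21 = 2·(-2)^{m+1} + 7.
So the formula holds for m+1, and by induction b[i] = 2·(-2)^i + 7 for all i ≥ 1.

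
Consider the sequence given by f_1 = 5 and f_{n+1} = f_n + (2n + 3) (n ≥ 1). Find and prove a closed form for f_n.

Claim: f_n = n^2 + 2n + 2.

Base case: f_1 = 5, and 1^2 + 2·1 + 2 = 5.
Assume f_m = m^2 + 2m + 2.
Then f_{m+1} = f_m + (2m + 3) = (m^2 + 2m + 2) + (2m + 3) = m^2 + 4m + 5,
and (m+1)^2 + 2·(m+1) + 2 = m^2 + 4m + 5.
Hence f_n = n^2 + 2n + 2 for every n ≥ 1, by induction.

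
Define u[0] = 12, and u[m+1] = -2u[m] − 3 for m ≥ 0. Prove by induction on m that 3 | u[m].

Base case: u[0] = 12 = 3·4, so 3 | u[0].
Assume 3 | u[k], so u[k] = 3t for some integer t.
Then u[k+1] = -2u[k] − 3 = -2·(3t) − 3 = 3(-2t − 1), so 3 | u[k+1].
Hence 3 | u[m] for every m ≥ 0, by induction.

3 | u[m]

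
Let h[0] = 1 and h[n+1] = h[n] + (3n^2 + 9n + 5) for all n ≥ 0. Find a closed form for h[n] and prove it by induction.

Claim: h[n] = n^3 + 3n^2 + n + 1.

Base case: h[0] = 1, and 0^3 + 3·0^2 + 0 + 1 = 1.
Assume h[m] = m^3 + 3m^2 + m + 1.
Then h[m+1] = h[m] + (3m^2 + 9m + 5) = (m^3 + 3m^2 + m + 1) + (3m^2 + 9m + 5) = m^3 + 6m^2 + 10m + 6,
and (m+1)^3 + 3·(m+1)^2 + (m+1) + 1 = m^3 + 6m^2 + 10m + 6.
Hence h[n] = n^3 + 3n^2 + n + 1 for every n ≥ 0, by induction.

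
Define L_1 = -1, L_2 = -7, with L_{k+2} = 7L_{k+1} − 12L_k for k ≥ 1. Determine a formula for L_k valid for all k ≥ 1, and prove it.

Claim: L_k = -4^k + 3^k.

Base cases: L_1 = -1 and -4^1 + 3^1 = -1; L_2 = -7 and -4^2 + 3^2 = -7.
Assume L_j = -4^j + 3^j for all 1 ≤ j ≤ r, where r ≥ 2.
Then L_{r+1} = 7L_r − 12L_{r−1} = 7·(-4^r + 3^r) − 12·(-4^{r−1} + 3^{r−1}) = -(7·4 − 12)4^{r−1} + (7·3 − 12)3^{r−1} = -16·4^{r−1} + 9·3^{r−1} = -4^{r+1} + 3^{r+1}.
Hence L_k = -4^k + 3^k for every k ≥ 1, by strong induction.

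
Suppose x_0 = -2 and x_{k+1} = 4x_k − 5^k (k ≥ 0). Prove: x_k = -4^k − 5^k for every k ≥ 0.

Base case: x_0 = -2, and -4^0 − 5^0 = -1 − 1 = -2.
Assume x_m = -4^m − 5^m for some m ≥ 0.
Then x_{m+1} = 4x_m − 5^m = 4·(-4^m − 5^m) − 5^m = -4^{m+1} − 4·5^m − 5^m = -4^{m+1} − 5·5^m = -4^{m+1} − 5^{m+1}.
So the formula holds for m+1, and by induction x_k = -4^k − 5^k for all k ≥ 0.

x_k = -4^k − 5^k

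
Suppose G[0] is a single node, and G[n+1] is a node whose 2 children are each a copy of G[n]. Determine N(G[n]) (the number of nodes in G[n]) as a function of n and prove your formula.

Claim: N(G[n]) = 2^{n+1} − 1.

Base case: N(G[0]) = 1, and 2^{0+1} − 1 = 1.
Assume N(G[k]) = 2^{k+1} − 1.
Then N(G[k+1]) = 1 + 2N(G[k]) = 1 + 2(2^{k+1} − 1) = 2^{k+2} − 2 + 1 = 2^{k+2} − 1.
Hence N(G[n]) = 2^{n+1} − 1 for every n ≥ 0, by induction.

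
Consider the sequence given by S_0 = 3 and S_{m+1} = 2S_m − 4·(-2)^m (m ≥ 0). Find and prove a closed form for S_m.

Claim: S_m = 2·2^m + (-2)^m.

Base case: S_0 = 3, and 2·2^0 + (-2)^0 = 2 + 1 = 3.
Assume S_j = 2·2^j + (-2)^j for some j ≥ 0.
Then S_{j+1} = 2S_j − 4·(-2)^j = 2·(2·2^j + (-2)^j) − 4·(-2)^j = 2·2^{j+1} + 2·(-2)^j − 4·(-2)^j = 2·2^{j+1} − 2·(-2)^j = 2·2^{j+1} + (-2)^{j+1}.
So the formula holds for j+1, and by induction S_m = 2·2^m + (-2)^m for all m ≥ 0.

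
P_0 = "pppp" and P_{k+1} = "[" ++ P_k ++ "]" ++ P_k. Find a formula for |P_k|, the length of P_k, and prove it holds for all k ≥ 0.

Claim: |P_k| = 6·2^k − 2.

Base case: |P_0| = 4, and 6·2^0 − 2 = 4.
Assume |P_j| = 6·2^j − 2.
Then |P_{j+1}| = 1 + |P_j| + 1 + |P_j| = 2|P_j| + 2 = 2(6·2^j − 2) + 2 = 6·2^{j+1} − 4 + 2 = 6·2^{j+1} − 2.
By induction, |P_k| = 6·2^k − 2 for all k ≥ 0.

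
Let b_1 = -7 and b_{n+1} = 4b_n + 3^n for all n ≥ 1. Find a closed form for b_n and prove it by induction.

Claim: b_n = -4^n − 3^n.

Base case: b_1 = -7, and -4^1 − 3^1 = -4 − 3 = -7.
Assume b_m = -4^m − 3^m for some m ≥ 1.
Then b_{m+1} = 4b_m + 3^m = 4·(-4^m − 3^m) + 3^m = -4^{m+1} − 4·3^m + 3^m = -4^{m+1} − 3·3^m = -4^{m+1} − 3^{m+1}.
By induction, b_n = -4^n − 3^n for all n ≥ 1.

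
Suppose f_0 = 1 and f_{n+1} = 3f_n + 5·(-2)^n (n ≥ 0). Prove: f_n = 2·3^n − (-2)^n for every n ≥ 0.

Base case: f_0 = 1, and 2·3^0 − (-2)^0 = 2 − 1 = 1.
Assume f_k = 2·3^k − (-2)^k for some k ≥ 0.
Then f_{k+1} = 3f_k + 5·(-2)^k = 3·(2·3^k − (-2)^k) + 5·(-2)^k = 2·3^{k+1} − 3·(-2)^k + 5·(-2)^k = 2·3^{k+1} + 2·(-2)^k = 2·3^{k+1} − (-2)^{k+1}.
Hence f_n = 2·3^n − (-2)^n for every n ≥ 0, by induction.

f_n = 2·3^n − (-2)^n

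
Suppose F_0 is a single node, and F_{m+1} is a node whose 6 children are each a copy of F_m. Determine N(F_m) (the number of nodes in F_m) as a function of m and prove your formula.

Claim: N(F_m) = (6^{m+1} − 1)/5.

Base case: N(F_0) = 1, and (6^{0+1} − 1)/5 = 1.
Assume N(F_j) = (6^{j+1} − 1)/5.
Then N(F_{j+1}) = 1 + 6N(F_j) = 1 + 6·(6^{j+1} − 1)/5 = 1 + (6^{j+2} − 6)/5 = (5 + 6^{j+2} − 6)/5 = (6^{j+2} − 1)/5.
This completes the inductive step, so N(F_m) = (6^{m+1} − 1)/5 for all m ≥ 0.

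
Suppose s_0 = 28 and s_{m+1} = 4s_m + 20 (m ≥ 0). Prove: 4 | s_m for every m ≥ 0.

Base case: s_0 = 28 = 4·7, so 4 | s_0.
Assume 4 | s_r, so s_r = 4t for some integer t.
Then s_{r+1} = 4s_r + 20 = 4·(4t) + 20 = 4(4t + 5), so 4 | s_{r+1}.
By induction, 4 | s_m for all m ≥ 0.

4 | s_m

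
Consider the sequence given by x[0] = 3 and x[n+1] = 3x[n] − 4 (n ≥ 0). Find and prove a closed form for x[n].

Claim: x[n] = 3^n + 2.

Base case: x[0] = 3, and 3^0 + 2 = 1 + 2 = 3.
Assume x[r] = 3^r + 2 for some r ≥ 0.
Then x[r+1] = 3x[r] − 4 = 3·(3^r + 2) − 4 = 3^{r+1} + 6 − 4 = 3^{r+1} + 2.
By induction, x[n] = 3^n + 2 for all n ≥ 0.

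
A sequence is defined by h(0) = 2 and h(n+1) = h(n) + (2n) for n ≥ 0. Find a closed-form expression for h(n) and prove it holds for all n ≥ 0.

Claim: h(n) = n^2 − n + 2.

Base case: h(0) = 2, and 0^2 − 0 + 2 = 2.
Assume h(j) = j^2 − j + 2.
Then h(j+1) = h(j) + (2j) = (j^2 − j + 2) + (2j) = j^2 + j + 2,
and (j+1)^2 − (j+1) + 2 = j^2 + j + 2.
This completes the inductive step, so h(n) = n^2 − n + 2 for all n ≥ 0.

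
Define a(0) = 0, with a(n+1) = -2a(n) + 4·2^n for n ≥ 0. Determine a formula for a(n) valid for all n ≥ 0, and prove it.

Claim: a(n) = -(-2)^n + 2^n.

Base case: a(0) = 0, and -(-2)^0 + 2^0 = -1 + 1 = 0.
Assume a(m) = -(-2)^m + 2^m for some m ≥ 0.
Then a(m+1) = -2a(m) + 4·2^m = -2·(-(-2)^m + 2^m) + 4·2^m = -(-2)^{m+1} − 2·2^m + 4·2^m = -(-2)^{m+1} + 2·2^m = -(-2)^{m+1} + 2^{m+1}.
So the formula holds for m+1, and by induction a(n) = -(-2)^n + 2^n for all n ≥ 0.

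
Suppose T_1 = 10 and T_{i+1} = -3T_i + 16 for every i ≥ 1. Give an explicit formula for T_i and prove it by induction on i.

Claim: T_i = -2·(-3)^i + 4.

Base case: T_1 = 10, and -2·(-3)^1 + 4 = 6 + 4 = 10.
Assume T_r = -2·(-3)^r + 4 for some r ≥ 1.
Then T_{r+1} = -3T_r + 16 = -3·(-2·(-3)^r + 4) + 16 = 6·(-3)^r − 12 + 16 = -2·(-3)^{r+1} + 4.
This completes the inductive step, so T_i = -2·(-3)^i + 4 for all i ≥ 1.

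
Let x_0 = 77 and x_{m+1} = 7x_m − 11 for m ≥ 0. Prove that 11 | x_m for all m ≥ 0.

Base case: x_0 = 77 = 11·7, so 11 | x_0.
Assume 11 | x_j, so x_j = 11t for some integer t.
Then x_{j+1} = 7x_j − 11 = 7·(11t) − 11 = 11(7t − 1), so 11 | x_{j+1}.
By induction, 11 | x_m for all m ≥ 0.

11 | x_m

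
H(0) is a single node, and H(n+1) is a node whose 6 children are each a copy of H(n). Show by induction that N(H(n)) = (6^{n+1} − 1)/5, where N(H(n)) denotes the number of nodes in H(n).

Base case: N(H(0)) = 1, and (6^{0+1} − 1)/5 = 1.
Assume N(H(m)) = (6^{m+1} − 1)/5.
Then N(H(m+1)) = 1 + 6N(H(m)) = 1 + 6·(6^{m+1} − 1)/5 = 1 + (6^{m+2} − 6)/5 = (5 + 6^{m+2} − 6)/5 = (6^{m+2} − 1)/5.
This completes the inductive step, so N(H(n)) = (6^{n+1} − 1)/5 for all n ≥ 0.

N(H(n)) = (6^{n+1} − 1)/5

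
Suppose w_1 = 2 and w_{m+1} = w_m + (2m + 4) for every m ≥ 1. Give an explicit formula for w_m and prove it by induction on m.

Claim: w_m = m^2 + 3m − 2.

Base case: w_1 = 2, and 1^2 + 3·1 − 2 = 2.
Assume w_j = j^2 + 3j − 2.
Then w_{j+1} = w_j + (2j + 4) = (j^2 + 3j − 2) + (2j + 4) = j^2 + 5j + 2,
and (j+1)^2 + 3·(j+1) − 2 = j^2 + 5j + 2.
This completes the inductive step, so w_m = m^2 + 3m − 2 for all m ≥ 1.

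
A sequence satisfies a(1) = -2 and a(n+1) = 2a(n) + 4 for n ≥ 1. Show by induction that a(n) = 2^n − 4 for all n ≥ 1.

Base case: a(1) = -2, and 2^1 − 4 = 2 − 4 = -2.
Assume a(k) = 2^k − 4 for some k ≥ 1.
Then a(k+1) = 2a(k) + 4 = 2·(2^k − 4) + 4 = 2^{k+1} − 8 + 4 = 2^{k+1} − 4.
Hence a(n) = 2^n − 4 for every n ≥ 1, by induction.

a(n) = 2^n − 4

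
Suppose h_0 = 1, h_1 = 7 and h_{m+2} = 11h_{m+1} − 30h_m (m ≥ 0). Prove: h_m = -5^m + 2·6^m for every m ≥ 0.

Base cases: h_0 = 1 and -5^0 + 2·6^0 = 1; h_1 = 7 and -5^1 + 2·6^1 = 7.
Assume h_j = -5^j + 2·6^j for all 0 ≤ j ≤ r, where r ≥ 1.
Then h_{r+1} = 11h_r − 30h_{r−1} = 11·(-5^r + 2·6^r) − 30·(-5^{r−1} + 2·6^{r−1}) = -(11·5 − 30)5^{r−1} + 2·(11·6 − 30)6^{r−1} = -25·5^{r−1} + 72·6^{r−1} = -5^{r+1} + 2·6^{r+1}.
So the formula holds for r+1, and by strong induction h_m = -5^m + 2·6^m for all m ≥ 0.

h_m = -5^m + 2·6^m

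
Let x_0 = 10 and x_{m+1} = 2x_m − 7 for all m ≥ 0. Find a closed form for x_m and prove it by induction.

Claim: x_m = 3·2^m + 7.

Base case: x_0 = 10, and 3·2^0 + 7 = 3 + 7 = 10.
Assume x_j = 3·2^j + 7 for some j ≥ 0.
Then x_{j+1} = 2x_j − 7 = 2·(3·2^j + 7) − 7 = 6·2^j + 14 − 7 = 3·2^{j+1} + 7.
By induction, x_m = 3·2^m + 7 for all m ≥ 0.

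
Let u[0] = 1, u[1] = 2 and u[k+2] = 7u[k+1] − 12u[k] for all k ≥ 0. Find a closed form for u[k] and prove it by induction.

Claim: u[k] = -4^k + 2·3^k.

Base cases: u[0] = 1 and -4^0 + 2·3^0 = 1; u[1] = 2 and -4^1 + 2·3^1 = 2.
Assume u[i] = -4^i + 2·3^i for all 0 ≤ i ≤ j, where j ≥ 1.
Then u[j+1] = 7u[j] − 12u[j−1] = 7·(-4^j + 2·3^j) − 12·(-4^{j−1} + 2·3^{j−1}) = -(7·4 − 12)4^{j−1} + 2·(7·3 − 12)3^{j−1} = -16·4^{j−1} + 18·3^{j−1} = -4^{j+1} + 2·3^{j+1}.
This completes the inductive step, so u[k] = -4^k + 2·3^k for all k ≥ 0.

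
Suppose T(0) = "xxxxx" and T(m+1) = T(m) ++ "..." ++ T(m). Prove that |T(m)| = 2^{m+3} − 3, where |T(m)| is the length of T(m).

Base case: |T(0)| = 5, and 2^{0+3} − 3 = 5.
Assume |T(j)| = 2^{j+3} − 3.
Then |T(j+1)| = |T(j)| + 3 + |T(j)| = 2|T(j)| + 3 = 2(2^{j+3} − 3) + 3 = 2^{j+1+3} − 6 + 3 = 2^{j+1+3} − 3.
So the formula holds for j+1, and by induction |T(m)| = 2^{m+3} − 3 for all m ≥ 0.

|T(m)| = 2^{m+3} − 3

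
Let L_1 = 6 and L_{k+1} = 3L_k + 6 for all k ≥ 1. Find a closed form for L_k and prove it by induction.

Claim: L_k = 3^{k+1} − 3.

Base case: L_1 = 6, and 3^{1+1} − 3 = 9 − 3 = 6.
Assume L_m = 3^{m+1} − 3 for some m ≥ 1.
Then L_{m+1} = 3L_m + 6 = 3·(3^{m+1} − 3) + 6 = 3^{m+2} − 9 + 6 = 3^{m+2} − 3.
This completes the inductive step, so L_k = 3^{k+1} − 3 for all k ≥ 1.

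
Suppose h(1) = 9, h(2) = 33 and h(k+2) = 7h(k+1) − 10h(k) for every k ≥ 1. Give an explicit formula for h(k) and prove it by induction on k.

Claim: h(k) = 2·2^k + 5^k.

Base cases: h(1) = 9 and 2·2^1 + 5^1 = 9; h(2) = 33 and 2·2^2 + 5^2 = 33.
Assume h(j) = 2·2^j + 5^j for all 1 ≤ j ≤ r, where r ≥ 2.
Then h(r+1) = 7h(r) − 10h(r−1) = 7·(2·2^r + 5^r) − 10·(2·2^{r−1} + 5^{r−1}) = 2·(7·2 − 10)2^{r−1} + (7·5 − 10)5^{r−1} = 8·2^{r−1} + 25·5^{r−1} = 2·2^{r+1} + 5^{r+1}.
By strong induction, h(k) = 2·2^k + 5^k for all k ≥ 1.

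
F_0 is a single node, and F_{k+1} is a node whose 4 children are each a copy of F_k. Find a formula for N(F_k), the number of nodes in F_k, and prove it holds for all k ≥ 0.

Claim: N(F_k) = (4^{k+1} − 1)/3.

Base case: N(F_0) = 1, and (4^{0+1} − 1)/3 = 1.
Assume N(F_j) = (4^{j+1} − 1)/3.
Then N(F_{j+1}) = 1 + 4N(F_j) = 1 + 4·(4^{j+1} − 1)/3 = 1 + (4^{j+2} − 4)/3 = (3 + 4^{j+2} − 4)/3 = (4^{j+2} − 1)/3.
Hence N(F_k) = (4^{k+1} − 1)/3 for every k ≥ 0, by induction.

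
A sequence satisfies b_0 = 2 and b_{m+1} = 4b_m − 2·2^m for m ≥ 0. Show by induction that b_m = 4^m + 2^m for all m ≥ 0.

Base case: b_0 = 2, and 4^0 + 2^0 = 1 + 1 = 2.
Assume b_k = 4^k + 2^k for some k ≥ 0.
Then b_{k+1} = 4b_k − 2·2^k = 4·(4^k + 2^k) − 2·2^k = 4^{k+1} + 4·2^k − 2·2^k = 4^{k+1} + 2·2^k = 4^{k+1} + 2^{k+1}.
So the formula holds for k+1, and by induction b_m = 4^m + 2^m for all m ≥ 0.

b_m = 4^m + 2^m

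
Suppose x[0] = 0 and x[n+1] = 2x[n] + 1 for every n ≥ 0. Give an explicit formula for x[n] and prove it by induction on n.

Claim: x[n] = 2^n − 1.

Base case: x[0] = 0, and 2^0 − 1 = 1 − 1 = 0.
Assume x[m] = 2^m − 1 for some m ≥ 0.
Then x[m+1] = 2x[m] + 1 = 2·(2^m − 1) + 1 = 2^{m+1} − 2 + 1 = 2^{m+1} − 1.
By induction, x[n] = 2^n − 1 for all n ≥ 0.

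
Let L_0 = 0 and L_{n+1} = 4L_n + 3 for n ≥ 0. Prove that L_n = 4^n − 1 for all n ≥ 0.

Base case: L_0 = 0, and 4^0 − 1 = 1 − 1 = 0.
Assume L_j = 4^j − 1 for some j ≥ 0.
Then L_{j+1} = 4L_j + 3 = 4·(4^j − 1) + 3 = 4^{j+1} − 4 + 3 = 4^{j+1} − 1.
By induction, L_n = 4^n − 1 for all n ≥ 0.

L_n = 4^n − 1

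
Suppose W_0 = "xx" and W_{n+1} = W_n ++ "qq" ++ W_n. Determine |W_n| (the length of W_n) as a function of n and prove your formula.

Claim: |W_n| = 2^{n+2} − 2.

Base case: |W_0| = 2, and 2^{0+2} − 2 = 2.
Assume |W_m| = 2^{m+2} − 2.
Then |W_{m+1}| = |W_m| + 2 + |W_m| = 2|W_m| + 2 = 2(2^{m+2} − 2) + 2 = 2^{m+3} − 4 + 2 = 2^{m+3} − 2.
This completes the inductive step, so |W_n| = 2^{n+2} − 2 for all n ≥ 0.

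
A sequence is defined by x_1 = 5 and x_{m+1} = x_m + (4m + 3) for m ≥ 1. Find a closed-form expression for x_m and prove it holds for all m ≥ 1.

Claim: x_m = 2m^2 + m + 2.

Base case: x_1 = 5, and 2·1^2 + 1 + 2 = 5.
Assume x_j = 2j^2 + j + 2.
Then x_{j+1} = x_j + (4j + 3) = (2j^2 + j + 2) + (4j + 3) = 2j^2 + 5j + 5,
and 2·(j+1)^2 + (j+1) + 2 = 2j^2 + 5j + 5.
This completes the inductive step, so x_m = 2m^2 + m + 2 for all m ≥ 1.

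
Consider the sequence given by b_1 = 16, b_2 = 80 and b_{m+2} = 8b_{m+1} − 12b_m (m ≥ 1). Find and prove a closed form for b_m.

Claim: b_m = 2·2^m + 2·6^m.

Base cases: b_1 = 16 and 2·2^1 + 2·6^1 = 16; b_2 = 80 and 2·2^2 + 2·6^2 = 80.
Assume b_j = 2·2^j + 2·6^j for all 1 ≤ j ≤ r, where r ≥ 2.
Then b_{r+1} = 8b_r − 12b_{r−1} = 8·(2·2^r + 2·6^r) − 12·(2·2^{r−1} + 2·6^{r−1}) = 2·(8·2 − 12)2^{r−1} + 2·(8·6 − 12)6^{r−1} = 8·2^{r−1} + 72·6^{r−1} = 2·2^{r+1} + 2·6^{r+1}.
So the formula holds for r+1, and by strong induction b_m = 2·2^m + 2·6^m for all m ≥ 1.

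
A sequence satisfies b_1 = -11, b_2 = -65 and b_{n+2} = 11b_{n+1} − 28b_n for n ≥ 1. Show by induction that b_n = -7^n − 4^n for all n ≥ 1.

Base cases: b_1 = -11 and -7^1 − 4^1 = -11; b_2 = -65 and -7^2 − 4^2 = -65.
Assume b_i = -7^i − 4^i for all 1 ≤ i ≤ j, where j ≥ 2.
Then b_{j+1} = 11b_j − 28b_{j−1} = 11·(-7^j − 4^j) − 28·(-7^{j−1} − 4^{j−1}) = -(11·7 − 28)7^{j−1} − (11·4 − 28)4^{j−1} = -49·7^{j−1} − 16·4^{j−1} = -7^{j+1} − 4^{j+1}.
Hence b_n = -7^n − 4^n for every n ≥ 1, by strong induction.

b_n = -7^n − 4^n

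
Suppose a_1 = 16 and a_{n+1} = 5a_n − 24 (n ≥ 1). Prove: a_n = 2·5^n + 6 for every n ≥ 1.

Base case: a_1 = 16, and 2·5^1 + 6 = 10 + 6 = 16.
Assume a_k = 2·5^k + 6 for some k ≥ 1.
Then a_{k+1} = 5a_k − 24 = 5·(2·5^k + 6) − 24 = 10·5^k + 30 − 24 = 2·5^{k+1} + 6.
Hence a_n = 2·5^n + 6 for every n ≥ 1, by induction.

a_n = 2·5^n + 6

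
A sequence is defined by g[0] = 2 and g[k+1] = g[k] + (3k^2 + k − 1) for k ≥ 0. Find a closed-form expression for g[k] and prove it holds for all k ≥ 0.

Claim: g[k] = k^3 − k^2 − k + 2.

Base case: g[0] = 2, and 0^3 − 0^2 − 0 + 2 = 2.
Assume g[j] = j^3 − j^2 − j + 2.
Then g[j+1] = g[j] + (3j^2 + j − 1) = (j^3 − j^2 − j + 2) + (3j^2 + j − 1) = j^3 + 2j^2 + 1,
and (j+1)^3 − (j+1)^2 − (j+1) + 2 = j^3 + 2j^2 + 1.
Hence g[k] = k^3 − k^2 − k + 2 for every k ≥ 0, by induction.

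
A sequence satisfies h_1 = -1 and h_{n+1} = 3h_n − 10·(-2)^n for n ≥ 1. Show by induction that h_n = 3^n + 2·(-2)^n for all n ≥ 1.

Base case: h_1 = -1, and 3^1 + 2·(-2)^1 = 3 − 4 = -1.
Assume h_j = 3^j + 2·(-2)^j for some j ≥ 1.
Then h_{j+1} = 3h_j − 10·(-2)^j = 3·(3^j + 2·(-2)^j) − 10·(-2)^j = 3^{j+1} + 6·(-2)^j − 10·(-2)^j = 3^{j+1} − 4·(-2)^j = 3^{j+1} + 2·(-2)^{j+1}.
Hence h_n = 3^n + 2·(-2)^n for every n ≥ 1, by induction.

h_n = 3^n + 2·(-2)^n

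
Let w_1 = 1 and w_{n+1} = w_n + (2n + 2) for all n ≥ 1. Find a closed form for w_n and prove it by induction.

Claim: w_n = n^2 + n − 1.

Base case: w_1 = 1, and 1^2 + 1 − 1 = 1.
Assume w_m = m^2 + m − 1.
Then w_{m+1} = w_m + (2m + 2) = (m^2 + m − 1) + (2m + 2) = m^2 + 3m + 1,
and (m+1)^2 + (m+1) − 1 = m^2 + 3m + 1.
Hence w_n = n^2 + n − 1 for every n ≥ 1, by induction.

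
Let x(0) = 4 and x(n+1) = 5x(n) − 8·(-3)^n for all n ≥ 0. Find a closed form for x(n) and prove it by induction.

Claim: x(n) = 3·5^n + (-3)^n.

Base case: x(0) = 4, and 3·5^0 + (-3)^0 = 3 + 1 = 4.
Assume x(r) = 3·5^r + (-3)^r for some r ≥ 0.
Then x(r+1) = 5x(r) − 8·(-3)^r = 5·(3·5^r + (-3)^r) − 8·(-3)^r = 3·5^{r+1} + 5·(-3)^r − 8·(-3)^r = 3·5^{r+1} − 3·(-3)^r = 3·5^{r+1} + (-3)^{r+1}.
By induction, x(n) = 3·5^n + (-3)^n for all n ≥ 0.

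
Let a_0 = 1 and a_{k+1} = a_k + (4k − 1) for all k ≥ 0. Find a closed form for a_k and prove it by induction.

Claim: a_k = 2k^2 − 3k + 1.

Base case: a_0 = 1, and 2·0^2 − 3·0 + 1 = 1.
Assume a_m = 2m^2 − 3m + 1.
Then a_{m+1} = a_m + (4m − 1) = (2m^2 − 3m + 1) + (4m − 1) = 2m^2 + m,
and 2·(m+1)^2 − 3·(m+1) + 1 = 2m^2 + m.
This completes the inductive step, so a_k = 2k^2 − 3k + 1 for all k ≥ 0.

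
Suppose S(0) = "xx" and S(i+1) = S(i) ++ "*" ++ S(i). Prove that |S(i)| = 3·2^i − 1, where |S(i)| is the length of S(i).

Base case: |S(0)| = 2, and 3·2^0 − 1 = 2.
Assume |S(k)| = 3·2^k − 1.
Then |S(k+1)| = |S(k)| + 1 + |S(k)| = 2|S(k)| + 1 = 2(3·2^k − 1) + 1 = 3·2^{k+1} − 2 + 1 = 3·2^{k+1} − 1.
This completes the inductive step, so |S(i)| = 3·2^i − 1 for all i ≥ 0.

|S(i)| = 3·2^i − 1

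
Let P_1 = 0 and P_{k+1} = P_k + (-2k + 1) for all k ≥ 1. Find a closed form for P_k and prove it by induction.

Claim: P_k = -k^2 + 2k − 1.

Base case: P_1 = 0, and -1^2 + 2·1 − 1 = 0.
Assume P_r = -r^2 + 2r − 1.
Then P_{r+1} = P_r + (-2r + 1) = (-r^2 + 2r − 1) + (-2r + 1) = -r^2,
and -(r+1)^2 + 2·(r+1) − 1 = -r^2.
This completes the inductive step, so P_k = -k^2 + 2k − 1 for all k ≥ 1.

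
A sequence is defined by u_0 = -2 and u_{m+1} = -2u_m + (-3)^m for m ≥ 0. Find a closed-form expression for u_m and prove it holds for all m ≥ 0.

Claim: u_m = -(-2)^m − (-3)^m.

Base case: u_0 = -2, and -(-2)^0 − (-3)^0 = -1 − 1 = -2.
Assume u_r = -(-2)^r − (-3)^r for some r ≥ 0.
Then u_{r+1} = -2u_r + (-3)^r = -2·(-(-2)^r − (-3)^r) + (-3)^r = -(-2)^{r+1} + 2·(-3)^r + (-3)^r = -(-2)^{r+1} + 3·(-3)^r = -(-2)^{r+1} − (-3)^{r+1}.
So the formula holds for r+1, and by induction u_m = -(-2)^m − (-3)^m for all m ≥ 0.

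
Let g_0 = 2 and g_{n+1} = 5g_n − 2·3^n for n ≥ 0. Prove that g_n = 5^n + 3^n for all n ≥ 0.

Base case: g_0 = 2, and 5^0 + 3^0 = 1 + 1 = 2.
Assume g_j = 5^j + 3^j for some j ≥ 0.
Then g_{j+1} = 5g_j − 2·3^j = 5·(5^j + 3^j) − 2·3^j = 5^{j+1} + 5·3^j − 2·3^j = 5^{j+1} + 3·3^j = 5^{j+1} + 3^{j+1}.
By induction, g_n = 5^n + 3^n for all n ≥ 0.

g_n = 5^n + 3^n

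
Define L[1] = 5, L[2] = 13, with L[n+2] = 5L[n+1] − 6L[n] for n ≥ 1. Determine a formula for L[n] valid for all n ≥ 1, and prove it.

Claim: L[n] = 3^n + 2^n.

Base cases: L[1] = 5 and 3^1 + 2^1 = 5; L[2] = 13 and 3^2 + 2^2 = 13.
Assume L[j] = 3^j + 2^j for all 1 ≤ j ≤ k, where k ≥ 2.
Then L[k+1] = 5L[k] − 6L[k−1] = 5·(3^k + 2^k) − 6·(3^{k−1} + 2^{k−1}) = (5·3 − 6)3^{k−1} + (5·2 − 6)2^{k−1} = 9·3^{k−1} + 4·2^{k−1} = 3^{k+1} + 2^{k+1}.
This completes the inductive step, so L[n] = 3^n + 2^n for all n ≥ 1.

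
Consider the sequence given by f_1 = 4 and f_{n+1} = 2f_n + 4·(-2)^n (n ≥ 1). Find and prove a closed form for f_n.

Claim: f_n = 2^n − (-2)^n.

Base case: f_1 = 4, and 2^1 − (-2)^1 = 2 + 2 = 4.
Assume f_r = 2^r − (-2)^r for some r ≥ 1.
Then f_{r+1} = 2f_r + 4·(-2)^r = 2·(2^r − (-2)^r) + 4·(-2)^r = 2^{r+1} − 2·(-2)^r + 4·(-2)^r = 2^{r+1} + 2·(-2)^r = 2^{r+1} − (-2)^{r+1}.
Hence f_n = 2^n − (-2)^n for every n ≥ 1, by induction.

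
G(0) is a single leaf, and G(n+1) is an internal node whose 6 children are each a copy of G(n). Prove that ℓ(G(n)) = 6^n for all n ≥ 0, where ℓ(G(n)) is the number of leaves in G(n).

Base case: ℓ(G(0)) = 1, and 6^0 = 1.
Assume ℓ(G(j)) = 6^j.
Then ℓ(G(j+1)) = 6·ℓ(G(j)) = 6·6^j = 6^{j+1}.
Hence ℓ(G(n)) = 6^n for every n ≥ 0, by induction.

ℓ(G(n)) = 6^n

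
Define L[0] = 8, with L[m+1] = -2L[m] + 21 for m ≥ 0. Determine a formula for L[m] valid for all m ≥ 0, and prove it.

Claim: L[m] = (-2)^m + 7.

Base case: L[0] = 8, and (-2)^0 + 7 = 1 + 7 = 8.
Assume L[r] = (-2)^r + 7 for some r ≥ 0.
Then L[r+1] = -2L[r] + 21 = -2·((-2)^r + 7) + 21 = -2·(-2)^r − 14 + 21 = (-2)^{r+1} + 7.
So the formula holds for r+1, and by induction L[m] = (-2)^m + 7 for all m ≥ 0.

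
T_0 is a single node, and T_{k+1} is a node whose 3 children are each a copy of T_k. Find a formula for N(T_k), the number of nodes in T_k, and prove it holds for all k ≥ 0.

Claim: N(T_k) = (3^{k+1} − 1)/2.

Base case: N(T_0) = 1, and (3^{0+1} − 1)/2 = 1.
Assume N(T_m) = (3^{m+1} − 1)/2.
Then N(T_{m+1}) = 1 + 3N(T_m) = 1 + 3·(3^{m+1} − 1)/2 = 1 + (3^{m+2} − 3)/2 = (2 + 3^{m+2} − 3)/2 = (3^{m+2} − 1)/2.
Hence N(T_k) = (3^{k+1} − 1)/2 for every k ≥ 0, by induction.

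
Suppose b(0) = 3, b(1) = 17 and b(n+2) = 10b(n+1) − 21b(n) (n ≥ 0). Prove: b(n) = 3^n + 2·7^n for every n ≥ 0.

Base cases: b(0) = 3 and 3^0 + 2·7^0 = 3; b(1) = 17 and 3^1 + 2·7^1 = 17.
Assume b(j) = 3^j + 2·7^j for all 0 ≤ j ≤ m, where m ≥ 1.
Then b(m+1) = 10b(m) − 21b(m−1) = 10·(3^m + 2·7^m) − 21·(3^{m−1} + 2·7^{m−1}) = (10·3 − 21)3^{m−1} + 2·(10·7 − 21)7^{m−1} = 9·3^{m−1} + 98·7^{m−1} = 3^{m+1} + 2·7^{m+1}.
Hence b(n) = 3^n + 2·7^n for every n ≥ 0, by strong induction.

b(n) = 3^n + 2·7^n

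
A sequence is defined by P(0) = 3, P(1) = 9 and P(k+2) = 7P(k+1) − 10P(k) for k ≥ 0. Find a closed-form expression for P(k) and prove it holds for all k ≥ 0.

Claim: P(k) = 5^k + 2·2^k.

Base cases: P(0) = 3 and 5^0 + 2·2^0 = 3; P(1) = 9 and 5^1 + 2·2^1 = 9.
Assume P(j) = 5^j + 2·2^j for all 0 ≤ j ≤ m, where m ≥ 1.
Then P(m+1) = 7P(m) − 10P(m−1) = 7·(5^m + 2·2^m) − 10·(5^{m−1} + 2·2^{m−1}) = (7·5 − 10)5^{m−1} + 2·(7·2 − 10)2^{m−1} = 25·5^{m−1} + 8·2^{m−1} = 5^{m+1} + 2·2^{m+1}.
So the formula holds for m+1, and by strong induction P(k) = 5^k + 2·2^k for all k ≥ 0.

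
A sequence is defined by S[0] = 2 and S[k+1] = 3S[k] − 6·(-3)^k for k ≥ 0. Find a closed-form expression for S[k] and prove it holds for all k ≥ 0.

Claim: S[k] = 3^k + (-3)^k.

Base case: S[0] = 2, and 3^0 + (-3)^0 = 1 + 1 = 2.
Assume S[m] = 3^m + (-3)^m for some m ≥ 0.
Then S[m+1] = 3S[m] − 6·(-3)^m = 3·(3^m + (-3)^m) − 6·(-3)^m = 3^{m+1} + 3·(-3)^m − 6·(-3)^m = 3^{m+1} − 3·(-3)^m = 3^{m+1} + (-3)^{m+1}.
So the formula holds for m+1, and by induction S[k] = 3^k + (-3)^k for all k ≥ 0.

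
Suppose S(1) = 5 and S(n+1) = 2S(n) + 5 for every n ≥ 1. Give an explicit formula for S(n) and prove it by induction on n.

Claim: S(n) = 5·2^n − 5.

Base case: S(1) = 5, and 5·2^1 − 5 = 10 − 5 = 5.
Assume S(j) = 5·2^j − 5 for some j ≥ 1.
Then S(j+1) = 2S(j) + 5 = 2·(5·2^j − 5) + 5 = 10·2^j − 10 + 5 = 5·2^{j+1} − 5.
By induction, S(n) = 5·2^n − 5 for all n ≥ 1.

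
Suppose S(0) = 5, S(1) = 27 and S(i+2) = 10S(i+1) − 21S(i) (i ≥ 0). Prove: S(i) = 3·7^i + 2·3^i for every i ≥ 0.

Base cases: S(0) = 5 and 3·7^0 + 2·3^0 = 5; S(1) = 27 and 3·7^1 + 2·3^1 = 27.
Assume S(t) = 3·7^t + 2·3^t for all 0 ≤ t ≤ j, where j ≥ 1.
Then S(j+1) = 10S(j) − 21S(j−1) = 10·(3·7^j + 2·3^j) − 21·(3·7^{j−1} + 2·3^{j−1}) = 3·(10·7 − 21)7^{j−1} + 2·(10·3 − 21)3^{j−1} = 147·7^{j−1} + 18·3^{j−1} = 3·7^{j+1} + 2·3^{j+1}.
This completes the inductive step, so S(i) = 3·7^i + 2·3^i for all i ≥ 0.

S(i) = 3·7^i + 2·3^i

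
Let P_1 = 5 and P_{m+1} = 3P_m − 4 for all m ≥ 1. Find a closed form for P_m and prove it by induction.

Claim: P_m = 3^m + 2.

Base case: P_1 = 5, and 3^1 + 2 = 3 + 2 = 5.
Assume P_j = 3^j + 2 for some j ≥ 1.
Then P_{j+1} = 3P_j − 4 = 3·(3^j + 2) − 4 = 3^{j+1} + 6 − 4 = 3^{j+1} + 2.
By induction, P_m = 3^m + 2 for all m ≥ 1.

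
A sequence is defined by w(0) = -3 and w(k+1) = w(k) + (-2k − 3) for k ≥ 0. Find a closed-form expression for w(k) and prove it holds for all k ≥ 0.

Claim: w(k) = -k^2 − 2k − 3.

Base case: w(0) = -3, and -0^2 − 2·0 − 3 = -3.
Assume w(m) = -m^2 − 2m − 3.
Then w(m+1) = w(m) + (-2m − 3) = (-m^2 − 2m − 3) + (-2m − 3) = -m^2 − 4m − 6,
and -(m+1)^2 − 2·(m+1) − 3 = -m^2 − 4m − 6.
Hence w(k) = -k^2 − 2k − 3 for every k ≥ 0, by induction.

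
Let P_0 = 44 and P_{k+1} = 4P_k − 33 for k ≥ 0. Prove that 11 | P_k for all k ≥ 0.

Base case: P_0 = 44 = 11·4, so 11 | P_0.
Assume 11 | P_j, so P_j = 11t for some integer t.
Then P_{j+1} = 4P_j − 33 = 4·(11t) − 33 = 11(4t − 3), so 11 | P_{j+1}.
This completes the inductive step, so 11 | P_k for all k ≥ 0.

11 | P_k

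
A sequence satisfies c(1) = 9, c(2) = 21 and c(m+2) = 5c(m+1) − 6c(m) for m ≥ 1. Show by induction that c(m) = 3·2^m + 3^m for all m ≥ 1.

Base cases: c(1) = 9 and 3·2^1 + 3^1 = 9; c(2) = 21 and 3·2^2 + 3^2 = 21.
Assume c(j) = 3·2^j + 3^j for all 1 ≤ j ≤ r, where r ≥ 2.
Then c(r+1) = 5c(r) − 6c(r−1) = 5·(3·2^r + 3^r) − 6·(3·2^{r−1} + 3^{r−1}) = 3·(5·2 − 6)2^{r−1} + (5·3 − 6)3^{r−1} = 12·2^{r−1} + 9·3^{r−1} = 3·2^{r+1} + 3^{r+1}.
So the formula holds for r+1, and by strong induction c(m) = 3·2^m + 3^m for all m ≥ 1.

c(m) = 3·2^m + 3^m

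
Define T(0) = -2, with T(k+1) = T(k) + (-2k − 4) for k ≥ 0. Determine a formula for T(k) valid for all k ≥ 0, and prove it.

Claim: T(k) = -k^2 − 3k − 2.

Base case: T(0) = -2, and -0^2 − 3·0 − 2 = -2.
Assume T(r) = -r^2 − 3r − 2.
Then T(r+1) = T(r) + (-2r − 4) = (-r^2 − 3r − 2) + (-2r − 4) = -r^2 − 5r − 6,
and -(r+1)^2 − 3·(r+1) − 2 = -r^2 − 5r − 6.
This completes the inductive step, so T(k) = -k^2 − 3k − 2 for all k ≥ 0.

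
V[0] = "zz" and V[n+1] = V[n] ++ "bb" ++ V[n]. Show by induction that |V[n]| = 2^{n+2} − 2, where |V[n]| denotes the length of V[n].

Base case: |V[0]| = 2, and 2^{0+2} − 2 = 2.
Assume |V[j]| = 2^{j+2} − 2.
Then |V[j+1]| = |V[j]| + 2 + |V[j]| = 2|V[j]| + 2 = 2(2^{j+2} − 2) + 2 = 2^{j+3} − 4 + 2 = 2^{j+3} − 2.
By induction, |V[n]| = 2^{n+2} − 2 for all n ≥ 0.

|V[n]| = 2^{n+2} − 2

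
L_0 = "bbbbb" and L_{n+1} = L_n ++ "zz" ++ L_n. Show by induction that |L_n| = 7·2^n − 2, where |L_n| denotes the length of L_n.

Base case: |L_0| = 5, and 7·2^0 − 2 = 5.
Assume |L_k| = 7·2^k − 2.
Then |L_{k+1}| = |L_k| + 2 + |L_k| = 2|L_k| + 2 = 2(7·2^k − 2) + 2 = 7·2^{k+1} − 4 + 2 = 7·2^{k+1} − 2.
By induction, |L_n| = 7·2^n − 2 for all n ≥ 0.

|L_n| = 7·2^n − 2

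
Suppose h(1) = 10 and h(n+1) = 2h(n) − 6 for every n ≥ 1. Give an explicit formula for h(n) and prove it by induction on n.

Claim: h(n) = 2^{n+1} + 6.

Base case: h(1) = 10, and 2^{1+1} + 6 = 4 + 6 = 10.
Assume h(k) = 2^{k+1} + 6 for some k ≥ 1.
Then h(k+1) = 2h(k) − 6 = 2·(2^{k+1} + 6) − 6 = 2^{k+2} + 12 − 6 = 2^{k+2} + 6.
This completes the inductive step, so h(n) = 2^{n+1} + 6 for all n ≥ 1.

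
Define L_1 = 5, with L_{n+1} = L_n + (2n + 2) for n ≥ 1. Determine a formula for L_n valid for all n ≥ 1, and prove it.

Claim: L_n = n^2 + n + 3.

Base case: L_1 = 5, and 1^2 + 1 + 3 = 5.
Assume L_j = j^2 + j + 3.
Then L_{j+1} = L_j + (2j + 2) = (j^2 + j + 3) + (2j + 2) = j^2 + 3j + 5,
and (j+1)^2 + (j+1) + 3 = j^2 + 3j + 5.
Hence L_n = n^2 + n + 3 for every n ≥ 1, by induction.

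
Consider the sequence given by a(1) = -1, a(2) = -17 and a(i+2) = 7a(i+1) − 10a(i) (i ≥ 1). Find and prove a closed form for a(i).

Claim: a(i) = -5^i + 2·2^i.

Base cases: a(1) = -1 and -5^1 + 2·2^1 = -1; a(2) = -17 and -5^2 + 2·2^2 = -17.
Assume a(j) = -5^j + 2·2^j for all 1 ≤ j ≤ k, where k ≥ 2.
Then a(k+1) = 7a(k) − 10a(k−1) = 7·(-5^k + 2·2^k) − 10·(-5^{k−1} + 2·2^{k−1}) = -(7·5 − 10)5^{k−1} + 2·(7·2 − 10)2^{k−1} = -25·5^{k−1} + 8·2^{k−1} = -5^{k+1} + 2·2^{k+1}.
Hence a(i) = -5^i + 2·2^i for every i ≥ 1, by strong induction.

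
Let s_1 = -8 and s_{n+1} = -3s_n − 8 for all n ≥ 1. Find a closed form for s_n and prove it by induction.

Claim: s_n = 2·(-3)^n − 2.

Base case: s_1 = -8, and 2·(-3)^1 − 2 = -6 − 2 = -8.
Assume s_m = 2·(-3)^m − 2 for some m ≥ 1.
Then s_{m+1} = -3s_m − 8 = -3·(2·(-3)^m − 2) − 8 = -6·(-3)^m + 6 − 8 = 2·(-3)^{m+1} − 2.
By induction, s_n = 2·(-3)^n − 2 for all n ≥ 1.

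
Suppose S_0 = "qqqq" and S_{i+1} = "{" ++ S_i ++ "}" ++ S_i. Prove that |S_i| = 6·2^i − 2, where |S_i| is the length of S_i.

Base case: |S_0| = 4, and 6·2^0 − 2 = 4.
Assume |S_j| = 6·2^j − 2.
Then |S_{j+1}| = 1 + |S_j| + 1 + |S_j| = 2|S_j| + 2 = 2(6·2^j − 2) + 2 = 6·2^{j+1} − 4 + 2 = 6·2^{j+1} − 2.
By induction, |S_i| = 6·2^i − 2 for all i ≥ 0.

|S_i| = 6·2^i − 2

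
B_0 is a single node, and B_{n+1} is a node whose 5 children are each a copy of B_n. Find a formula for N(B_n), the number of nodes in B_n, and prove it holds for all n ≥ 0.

Claim: N(B_n) = (5^{n+1} − 1)/4.

Base case: N(B_0) = 1, and (5^{0+1} − 1)/4 = 1.
Assume N(B_k) = (5^{k+1} − 1)/4.
Then N(B_{k+1}) = 1 + 5N(B_k) = 1 + 5·(5^{k+1} − 1)/4 = 1 + (5^{k+2} − 5)/4 = (4 + 5^{k+2} − 5)/4 = (5^{k+2} − 1)/4.
This completes the inductive step, so N(B_n) = (5^{n+1} − 1)/4 for all n ≥ 0.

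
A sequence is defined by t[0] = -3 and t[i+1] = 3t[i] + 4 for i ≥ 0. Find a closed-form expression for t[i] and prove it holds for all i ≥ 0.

Claim: t[i] = -3^i − 2.

Base case: t[0] = -3, and -3^0 − 2 = -1 − 2 = -3.
Assume t[j] = -3^j − 2 for some j ≥ 0.
Then t[j+1] = 3t[j] + 4 = 3·(-3^j − 2) + 4 = -3^{j+1} − 6 + 4 = -3^{j+1} − 2.
So the formula holds for j+1, and by induction t[i] = -3^i − 2 for all i ≥ 0.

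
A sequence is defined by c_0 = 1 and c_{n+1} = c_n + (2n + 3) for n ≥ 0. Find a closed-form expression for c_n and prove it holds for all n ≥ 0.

Claim: c_n = n^2 + 2n + 1.

Base case: c_0 = 1, and 0^2 + 2·0 + 1 = 1.
Assume c_k = k^2 + 2k + 1.
Then c_{k+1} = c_k + (2k + 3) = (k^2 + 2k + 1) + (2k + 3) = k^2 + 4k + 4,
and (k+1)^2 + 2·(k+1) + 1 = k^2 + 4k + 4.
This completes the inductive step, so c_n = n^2 + 2n + 1 for all n ≥ 0.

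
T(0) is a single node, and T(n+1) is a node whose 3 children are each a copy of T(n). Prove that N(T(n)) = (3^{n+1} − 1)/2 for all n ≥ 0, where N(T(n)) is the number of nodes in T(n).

Base case: N(T(0)) = 1, and (3^{0+1} − 1)/2 = 1.
Assume N(T(r)) = (3^{r+1} − 1)/2.
Then N(T(r+1)) = 1 + 3N(T(r)) = 1 + 3·(3^{r+1} − 1)/2 = 1 + (3^{r+2} − 3)/2 = (2 + 3^{r+2} − 3)/2 = (3^{r+2} − 1)/2.
So the formula holds for r+1, and by induction N(T(n)) = (3^{n+1} − 1)/2 for all n ≥ 0.

N(T(n)) = (3^{n+1} − 1)/2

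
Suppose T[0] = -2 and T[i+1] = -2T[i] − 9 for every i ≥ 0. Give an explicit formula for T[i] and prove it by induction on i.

Claim: T[i] = (-2)^i − 3.

Base case: T[0] = -2, and (-2)^0 − 3 = 1 − 3 = -2.
Assume T[r] = (-2)^r − 3 for some r ≥ 0.
Then T[r+1] = -2T[r] − 9 = -2·((-2)^r − 3) − 9 = -2·(-2)^r + 6 − 9 = (-2)^{r+1} − 3.
This completes the inductive step, so T[i] = (-2)^i − 3 for all i ≥ 0.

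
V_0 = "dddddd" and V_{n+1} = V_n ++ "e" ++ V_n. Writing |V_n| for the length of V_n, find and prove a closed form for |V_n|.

Claim: |V_n| = 7·2^n − 1.

Base case: |V_0| = 6, and 7·2^0 − 1 = 6.
Assume |V_m| = 7·2^m − 1.
Then |V_{m+1}| = |V_m| + 1 + |V_m| = 2|V_m| + 1 = 2(7·2^m − 1) + 1 = 7·2^{m+1} − 2 + 1 = 7·2^{m+1} − 1.
This completes the inductive step, so |V_n| = 7·2^n − 1 for all n ≥ 0.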